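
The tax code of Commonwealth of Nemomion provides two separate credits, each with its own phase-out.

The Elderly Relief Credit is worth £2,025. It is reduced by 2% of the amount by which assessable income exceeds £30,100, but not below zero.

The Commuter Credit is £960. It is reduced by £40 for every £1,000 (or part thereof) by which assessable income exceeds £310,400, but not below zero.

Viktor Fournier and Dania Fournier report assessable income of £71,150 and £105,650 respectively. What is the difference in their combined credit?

Viktor (£71,150): Elderly Relief Credit: 2% of the £41,050 excess over £30,100 is £821; credit = £2,025 − £821 = £1,204. Commuter Credit: £71,150 is at or below the £310,400 threshold, so the full £960 applies. total £1,204 + £960 = £2,164
Dania (£105,650): Elderly Relief Credit: 2% of the £75,550 excess over £30,100 is £1,511; credit = £2,025 − £1,511 = £514. Commuter Credit: £105,650 is at or below the £310,400 threshold, so the full £960 applies. total £514 + £960 = £1,474
Difference: |£2,164 − £1,474| = £690.

£690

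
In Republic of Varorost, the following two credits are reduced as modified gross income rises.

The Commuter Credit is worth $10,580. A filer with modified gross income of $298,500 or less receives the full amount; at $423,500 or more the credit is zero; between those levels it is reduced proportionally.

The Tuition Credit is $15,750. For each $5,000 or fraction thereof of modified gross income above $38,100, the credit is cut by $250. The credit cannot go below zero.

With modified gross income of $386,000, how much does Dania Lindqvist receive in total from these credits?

$3,174

Commuter Credit: $386,000 is $87,500 into a $125,000 phase-out range, leaving 37,500/125,000 of the credit: $10,580 × 37,500/125,000 = $3,174.
Tuition Credit: income exceeds $38,100 by $347,900 → 70 increments × $250 = $17,500 ≥ base, so the credit is $0.
Total: $3,174 + $0 = $3,174.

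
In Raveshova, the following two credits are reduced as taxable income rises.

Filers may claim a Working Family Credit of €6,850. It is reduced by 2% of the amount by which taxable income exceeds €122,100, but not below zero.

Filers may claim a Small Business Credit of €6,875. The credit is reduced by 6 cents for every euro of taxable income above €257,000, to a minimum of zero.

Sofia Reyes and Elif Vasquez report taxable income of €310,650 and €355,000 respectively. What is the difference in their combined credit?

€3,548

Sofia (€310,650): Working Family Credit: 2% of the €188,550 excess over €122,100 is €3,771; credit = €6,850 − €3,771 = €3,079. Small Business Credit: 6% of the €53,650 excess over €257,000 is €3,219; credit = €6,875 − €3,219 = €3,656. total €3,079 + €3,656 = €6,735
Elif (€355,000): Working Family Credit: 2% of the €232,900 excess over €122,100 is €4,658; credit = €6,850 − €4,658 = €2,192. Small Business Credit: 6% of the €98,000 excess over €257,000 is €5,880; credit = €6,875 − €5,880 = €995. total €2,192 + €995 = €3,187
Difference: |€6,735 − €3,187| = €3,548.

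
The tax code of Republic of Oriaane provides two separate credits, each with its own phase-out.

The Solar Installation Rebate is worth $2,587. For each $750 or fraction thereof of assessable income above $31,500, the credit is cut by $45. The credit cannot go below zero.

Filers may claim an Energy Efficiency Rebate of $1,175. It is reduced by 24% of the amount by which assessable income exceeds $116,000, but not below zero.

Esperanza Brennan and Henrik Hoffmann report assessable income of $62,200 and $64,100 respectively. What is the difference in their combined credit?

Esperanza ($62,200): Solar Installation Rebate: income exceeds $31,500 by $30,700, which is 41 full-or-partial $750 increments; reduction = 41 × $45 = $1,845, leaving $742. Energy Efficiency Rebate: $62,200 is at or below the $116,000 threshold, so the full $1,175 applies. total $742 + $1,175 = $1,917
Henrik ($64,100): Solar Installation Rebate: income exceeds $31,500 by $32,600, which is 44 full-or-partial $750 increments; reduction = 44 × $45 = $1,980, leaving $607. Energy Efficiency Rebate: $64,100 is at or below the $116,000 threshold, so the full $1,175 applies. total $607 + $1,175 = $1,782
Difference: |$1,917 − $1,782| = $135.

$135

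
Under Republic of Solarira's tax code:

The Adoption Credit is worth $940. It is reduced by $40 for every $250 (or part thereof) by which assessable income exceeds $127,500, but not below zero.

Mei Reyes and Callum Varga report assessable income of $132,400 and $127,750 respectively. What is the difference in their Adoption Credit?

$760

Mei ($132,400): Adoption Credit: income exceeds $127,500 by $4,900, which is 20 full-or-partial $250 increments; reduction = 20 × $40 = $800, leaving $140.
Callum ($127,750): Adoption Credit: income exceeds $127,500 by $250, which is 1 full-or-partial $250 increment; reduction = 1 × $40 = $40, leaving $900.
Difference: |$140 − $900| = $760.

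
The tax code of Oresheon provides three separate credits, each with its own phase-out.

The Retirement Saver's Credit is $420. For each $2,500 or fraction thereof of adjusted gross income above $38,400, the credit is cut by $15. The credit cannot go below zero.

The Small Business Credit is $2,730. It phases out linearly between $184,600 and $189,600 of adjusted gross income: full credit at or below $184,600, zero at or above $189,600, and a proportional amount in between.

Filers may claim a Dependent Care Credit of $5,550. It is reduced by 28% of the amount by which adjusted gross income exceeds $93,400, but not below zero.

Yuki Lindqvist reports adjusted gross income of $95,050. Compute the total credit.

Retirement Saver's Credit: income exceeds $38,400 by $56,650, which is 23 full-or-partial $2,500 increments; reduction = 23 × $15 = $345, leaving $75.
Small Business Credit: $95,050 is at or below the $184,600 threshold, so the full $2,730 applies.
Dependent Care Credit: 28% of the $1,650 excess over $93,400 is $462; credit = $5,550 − $462 = $5,088.
Total: $75 + $2,730 + $5,088 = $7,893.

$7,893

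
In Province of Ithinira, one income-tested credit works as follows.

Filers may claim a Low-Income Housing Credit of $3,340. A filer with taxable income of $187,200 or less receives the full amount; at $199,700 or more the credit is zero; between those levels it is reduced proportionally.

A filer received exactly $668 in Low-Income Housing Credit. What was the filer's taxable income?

$668 is 668/3,340 of the full $3,340, so 2,672/3,340 of the $12,500 range has been used: income = $187,200 + $12,500 × 2,672/3,340 = $197,200.

$197,200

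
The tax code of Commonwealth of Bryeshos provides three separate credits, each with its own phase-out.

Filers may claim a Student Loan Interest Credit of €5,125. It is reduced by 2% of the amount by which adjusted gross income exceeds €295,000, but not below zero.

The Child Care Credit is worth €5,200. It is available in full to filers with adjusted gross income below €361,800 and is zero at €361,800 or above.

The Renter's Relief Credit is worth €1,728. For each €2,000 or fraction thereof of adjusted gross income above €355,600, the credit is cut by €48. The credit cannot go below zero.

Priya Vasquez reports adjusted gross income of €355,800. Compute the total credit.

Student Loan Interest Credit: 2% of the €60,800 excess over €295,000 is €1,216; credit = €5,125 − €1,216 = €3,909.
Child Care Credit: €355,800 is below the €361,800 cutoff, so the full €5,200 applies.
Renter's Relief Credit: income exceeds €355,600 by €200, which is 1 full-or-partial €2,000 increment; reduction = 1 × €48 = €48, leaving €1,680.
Total: €3,909 + €5,200 + €1,680 = €10,789.

€10,789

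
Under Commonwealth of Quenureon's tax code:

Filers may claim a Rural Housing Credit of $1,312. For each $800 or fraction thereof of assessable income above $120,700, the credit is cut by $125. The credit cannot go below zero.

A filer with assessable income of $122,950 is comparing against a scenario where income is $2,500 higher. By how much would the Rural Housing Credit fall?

$375

At $122,950 — income exceeds $120,700 by $2,250, which is 3 full-or-partial $800 increments; reduction = 3 × $125 = $375, leaving $937.
At $125,450 — income exceeds $120,700 by $4,750, which is 6 full-or-partial $800 increments; reduction = 6 × $125 = $750, leaving $562.
Lost: $937 − $562 = $375.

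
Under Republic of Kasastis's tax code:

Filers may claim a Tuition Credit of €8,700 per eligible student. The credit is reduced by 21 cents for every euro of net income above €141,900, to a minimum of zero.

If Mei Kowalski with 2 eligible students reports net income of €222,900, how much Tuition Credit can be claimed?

€390

Tuition Credit: base = 2 × €8,700 = €17,400. 21% of the €81,000 excess over €141,900 is €17,010; credit = €17,400 − €17,010 = €390.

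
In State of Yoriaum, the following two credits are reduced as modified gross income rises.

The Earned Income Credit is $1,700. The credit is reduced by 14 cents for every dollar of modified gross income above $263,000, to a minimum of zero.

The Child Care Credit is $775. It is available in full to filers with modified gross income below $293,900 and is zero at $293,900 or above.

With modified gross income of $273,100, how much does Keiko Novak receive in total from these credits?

$1,061

Earned Income Credit: 14% of the $10,100 excess over $263,000 is $1,414; credit = $1,700 − $1,414 = $286.
Child Care Credit: $273,100 is below the $293,900 cutoff, so the full $775 applies.
Total: $286 + $775 = $1,061.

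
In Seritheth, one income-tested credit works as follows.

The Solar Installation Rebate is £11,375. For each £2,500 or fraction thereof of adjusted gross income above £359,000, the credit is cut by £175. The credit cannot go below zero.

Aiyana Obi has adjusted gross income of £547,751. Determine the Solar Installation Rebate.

£0

Solar Installation Rebate: income exceeds £359,000 by £188,751 → 76 increments × £175 = £13,300 ≥ base, so the credit is £0.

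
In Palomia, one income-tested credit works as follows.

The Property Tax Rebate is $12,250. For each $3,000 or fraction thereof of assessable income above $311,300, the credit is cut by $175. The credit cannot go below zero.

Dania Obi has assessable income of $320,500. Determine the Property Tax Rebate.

$11,550

Property Tax Rebate: income exceeds $311,300 by $9,200, which is 4 full-or-partial $3,000 increments; reduction = 4 × $175 = $700, leaving $11,550.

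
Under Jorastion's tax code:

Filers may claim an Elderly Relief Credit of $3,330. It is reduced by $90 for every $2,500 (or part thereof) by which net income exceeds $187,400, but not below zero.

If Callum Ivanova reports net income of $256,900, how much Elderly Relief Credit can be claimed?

Elderly Relief Credit: income exceeds $187,400 by $69,500, which is 28 full-or-partial $2,500 increments; reduction = 28 × $90 = $2,520, leaving $810.

$810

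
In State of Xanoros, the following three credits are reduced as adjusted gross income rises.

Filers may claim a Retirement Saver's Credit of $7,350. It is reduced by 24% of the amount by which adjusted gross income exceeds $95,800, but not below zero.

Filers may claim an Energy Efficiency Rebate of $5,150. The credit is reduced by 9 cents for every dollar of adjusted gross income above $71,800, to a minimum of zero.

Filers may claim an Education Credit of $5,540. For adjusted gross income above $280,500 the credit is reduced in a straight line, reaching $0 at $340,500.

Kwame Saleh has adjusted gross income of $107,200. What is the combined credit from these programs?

$12,118

Retirement Saver's Credit: 24% of the $11,400 excess over $95,800 is $2,736; credit = $7,350 − $2,736 = $4,614.
Energy Efficiency Rebate: 9% of the $35,400 excess over $71,800 is $3,186; credit = $5,150 − $3,186 = $1,964.
Education Credit: $107,200 is at or below the $280,500 threshold, so the full $5,540 applies.
Total: $4,614 + $1,964 + $5,540 = $12,118.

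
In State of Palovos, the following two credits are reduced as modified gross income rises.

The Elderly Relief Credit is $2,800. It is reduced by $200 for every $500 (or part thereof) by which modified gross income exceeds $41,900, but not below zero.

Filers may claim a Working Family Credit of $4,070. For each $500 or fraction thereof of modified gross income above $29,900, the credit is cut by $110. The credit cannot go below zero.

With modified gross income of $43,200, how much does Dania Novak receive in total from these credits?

Elderly Relief Credit: income exceeds $41,900 by $1,300, which is 3 full-or-partial $500 increments; reduction = 3 × $200 = $600, leaving $2,200.
Working Family Credit: income exceeds $29,900 by $13,300, which is 27 full-or-partial $500 increments; reduction = 27 × $110 = $2,970, leaving $1,100.
Total: $2,200 + $1,100 = $3,300.

$3,300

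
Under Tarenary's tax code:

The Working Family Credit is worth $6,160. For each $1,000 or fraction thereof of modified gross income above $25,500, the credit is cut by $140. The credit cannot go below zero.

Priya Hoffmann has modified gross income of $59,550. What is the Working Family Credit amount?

$1,260

Working Family Credit: income exceeds $25,500 by $34,050, which is 35 full-or-partial $1,000 increments; reduction = 35 × $140 = $4,900, leaving $1,260.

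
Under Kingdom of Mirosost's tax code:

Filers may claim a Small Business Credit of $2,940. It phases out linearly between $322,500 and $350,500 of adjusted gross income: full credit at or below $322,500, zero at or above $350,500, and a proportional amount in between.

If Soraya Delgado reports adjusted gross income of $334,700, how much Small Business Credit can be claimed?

Small Business Credit: $334,700 is $12,200 into a $28,000 phase-out range, leaving 15,800/28,000 of the credit: $2,940 × 15,800/28,000 = $1,659.

$1,659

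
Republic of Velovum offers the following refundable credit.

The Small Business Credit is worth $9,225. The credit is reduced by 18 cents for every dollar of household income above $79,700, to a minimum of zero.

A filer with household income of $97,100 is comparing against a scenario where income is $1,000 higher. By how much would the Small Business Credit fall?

$180

At $97,100 — 18% of the $17,400 excess over $79,700 is $3,132; credit = $9,225 − $3,132 = $6,093.
At $98,100 — 18% of the $18,400 excess over $79,700 is $3,312; credit = $9,225 − $3,312 = $5,913.
Lost: $6,093 − $5,913 = $180.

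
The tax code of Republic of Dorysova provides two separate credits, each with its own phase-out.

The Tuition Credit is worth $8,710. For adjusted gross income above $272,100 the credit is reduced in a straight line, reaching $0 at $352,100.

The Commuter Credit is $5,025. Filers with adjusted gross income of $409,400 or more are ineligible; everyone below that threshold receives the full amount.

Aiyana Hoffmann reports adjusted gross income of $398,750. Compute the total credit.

$5,025

Tuition Credit: $398,750 is at or above $352,100, so the credit is $0.
Commuter Credit: $398,750 is below the $409,400 cutoff, so the full $5,025 applies.
Total: $0 + $5,025 = $5,025.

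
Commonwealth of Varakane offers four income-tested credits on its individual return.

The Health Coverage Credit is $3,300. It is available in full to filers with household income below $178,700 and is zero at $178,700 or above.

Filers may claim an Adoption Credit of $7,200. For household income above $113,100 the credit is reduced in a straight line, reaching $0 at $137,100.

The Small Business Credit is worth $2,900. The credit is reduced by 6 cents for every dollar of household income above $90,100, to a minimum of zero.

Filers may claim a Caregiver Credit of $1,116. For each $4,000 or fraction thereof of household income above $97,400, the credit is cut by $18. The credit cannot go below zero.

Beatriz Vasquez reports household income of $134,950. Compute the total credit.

Health Coverage Credit: $134,950 is below the $178,700 cutoff, so the full $3,300 applies.
Adoption Credit: $134,950 is $21,850 into a $24,000 phase-out range, leaving 2,150/24,000 of the credit: $7,200 × 2,150/24,000 = $645.
Small Business Credit: 6% of the $44,850 excess over $90,100 is $2,691; credit = $2,900 − $2,691 = $209.
Caregiver Credit: income exceeds $97,400 by $37,550, which is 10 full-or-partial $4,000 increments; reduction = 10 × $18 = $180, leaving $936.
Total: $3,300 + $645 + $209 + $936 = $5,090.

$5,090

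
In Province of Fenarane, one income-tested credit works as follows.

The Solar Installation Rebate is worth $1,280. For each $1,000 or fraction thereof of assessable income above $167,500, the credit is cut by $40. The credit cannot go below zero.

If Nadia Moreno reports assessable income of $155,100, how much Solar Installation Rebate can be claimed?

Solar Installation Rebate: $155,100 is at or below the $167,500 threshold, so the full $1,280 applies.

$1,280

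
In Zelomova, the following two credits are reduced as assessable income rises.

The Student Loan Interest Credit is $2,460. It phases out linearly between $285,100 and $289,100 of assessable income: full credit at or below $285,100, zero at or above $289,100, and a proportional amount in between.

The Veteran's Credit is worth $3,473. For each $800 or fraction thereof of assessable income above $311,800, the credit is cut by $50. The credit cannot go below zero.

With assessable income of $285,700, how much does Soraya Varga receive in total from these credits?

Student Loan Interest Credit: $285,700 is $600 into a $4,000 phase-out range, leaving 3,400/4,000 of the credit: $2,460 × 3,400/4,000 = $2,091.
Veteran's Credit: $285,700 is at or below the $311,800 threshold, so the full $3,473 applies.
Total: $2,091 + $3,473 = $5,564.

$5,564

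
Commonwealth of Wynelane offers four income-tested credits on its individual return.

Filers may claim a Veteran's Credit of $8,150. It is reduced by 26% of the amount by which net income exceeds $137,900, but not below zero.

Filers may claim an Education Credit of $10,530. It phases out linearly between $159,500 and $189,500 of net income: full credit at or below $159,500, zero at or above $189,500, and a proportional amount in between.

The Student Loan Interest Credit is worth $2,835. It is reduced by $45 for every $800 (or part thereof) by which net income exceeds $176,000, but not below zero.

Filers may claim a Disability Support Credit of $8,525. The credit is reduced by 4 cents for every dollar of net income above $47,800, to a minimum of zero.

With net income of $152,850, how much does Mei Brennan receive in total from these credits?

Veteran's Credit: 26% of the $14,950 excess over $137,900 is $3,887; credit = $8,150 − $3,887 = $4,263.
Education Credit: $152,850 is at or below the $159,500 threshold, so the full $10,530 applies.
Student Loan Interest Credit: $152,850 is at or below the $176,000 threshold, so the full $2,835 applies.
Disability Support Credit: 4% of the $105,050 excess over $47,800 is $4,202; credit = $8,525 − $4,202 = $4,323.
Total: $4,263 + $10,530 + $2,835 + $4,323 = $21,951.

$21,951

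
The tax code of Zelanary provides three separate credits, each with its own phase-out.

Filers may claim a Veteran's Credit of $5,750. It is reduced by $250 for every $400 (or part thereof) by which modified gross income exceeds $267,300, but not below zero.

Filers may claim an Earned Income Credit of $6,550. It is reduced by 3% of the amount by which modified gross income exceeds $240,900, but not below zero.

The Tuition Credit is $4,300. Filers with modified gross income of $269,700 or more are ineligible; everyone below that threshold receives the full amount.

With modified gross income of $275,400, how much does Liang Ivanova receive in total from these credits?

Veteran's Credit: income exceeds $267,300 by $8,100, which is 21 full-or-partial $400 increments; reduction = 21 × $250 = $5,250, leaving $500.
Earned Income Credit: 3% of the $34,500 excess over $240,900 is $1,035; credit = $6,550 − $1,035 = $5,515.
Tuition Credit: $275,400 meets or exceeds the $269,700 cutoff, so the credit is $0.
Total: $500 + $5,515 + $0 = $6,015.

$6,015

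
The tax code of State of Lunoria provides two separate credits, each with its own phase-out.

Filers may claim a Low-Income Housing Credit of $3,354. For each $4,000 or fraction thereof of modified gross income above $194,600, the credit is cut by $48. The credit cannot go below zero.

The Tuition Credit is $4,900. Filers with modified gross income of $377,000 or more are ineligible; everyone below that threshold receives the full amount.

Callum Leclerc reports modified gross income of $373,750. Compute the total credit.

Low-Income Housing Credit: income exceeds $194,600 by $179,150, which is 45 full-or-partial $4,000 increments; reduction = 45 × $48 = $2,160, leaving $1,194.
Tuition Credit: $373,750 is below the $377,000 cutoff, so the full $4,900 applies.
Total: $1,194 + $4,900 = $6,094.

$6,094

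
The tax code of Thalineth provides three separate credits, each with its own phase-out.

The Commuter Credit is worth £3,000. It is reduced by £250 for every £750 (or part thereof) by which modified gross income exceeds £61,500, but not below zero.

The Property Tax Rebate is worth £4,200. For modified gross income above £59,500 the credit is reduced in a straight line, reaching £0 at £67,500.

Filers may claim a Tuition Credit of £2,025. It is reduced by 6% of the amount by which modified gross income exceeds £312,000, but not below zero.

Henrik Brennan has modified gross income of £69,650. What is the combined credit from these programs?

£2,275

Commuter Credit: income exceeds £61,500 by £8,150, which is 11 full-or-partial £750 increments; reduction = 11 × £250 = £2,750, leaving £250.
Property Tax Rebate: £69,650 is at or above £67,500, so the credit is £0.
Tuition Credit: £69,650 is at or below the £312,000 threshold, so the full £2,025 applies.
Total: £250 + £0 + £2,025 = £2,275.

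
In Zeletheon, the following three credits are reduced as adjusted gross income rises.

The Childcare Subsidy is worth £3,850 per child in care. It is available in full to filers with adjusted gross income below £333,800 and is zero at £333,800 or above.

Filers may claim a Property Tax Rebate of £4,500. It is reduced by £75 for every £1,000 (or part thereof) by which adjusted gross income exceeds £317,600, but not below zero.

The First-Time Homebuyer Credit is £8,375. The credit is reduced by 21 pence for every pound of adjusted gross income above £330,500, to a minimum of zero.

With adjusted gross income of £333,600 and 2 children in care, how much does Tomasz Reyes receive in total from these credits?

£18,724

Childcare Subsidy: base = 2 × £3,850 = £7,700. £333,600 is below the £333,800 cutoff, so the full £7,700 applies.
Property Tax Rebate: income exceeds £317,600 by £16,000, which is 16 full-or-partial £1,000 increments; reduction = 16 × £75 = £1,200, leaving £3,300.
First-Time Homebuyer Credit: 21% of the £3,100 excess over £330,500 is £651; credit = £8,375 − £651 = £7,724.
Total: £7,700 + £3,300 + £7,724 = £18,724.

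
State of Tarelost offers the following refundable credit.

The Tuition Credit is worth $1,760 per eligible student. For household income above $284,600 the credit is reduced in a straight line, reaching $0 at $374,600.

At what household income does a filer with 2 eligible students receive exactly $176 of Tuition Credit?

Full credit = 2 × $1,760 = $3,520.
$176 is 176/3,520 of the full $3,520, so 3,344/3,520 of the $90,000 range has been used: income = $284,600 + $90,000 × 3,344/3,520 = $370,100.

$370,100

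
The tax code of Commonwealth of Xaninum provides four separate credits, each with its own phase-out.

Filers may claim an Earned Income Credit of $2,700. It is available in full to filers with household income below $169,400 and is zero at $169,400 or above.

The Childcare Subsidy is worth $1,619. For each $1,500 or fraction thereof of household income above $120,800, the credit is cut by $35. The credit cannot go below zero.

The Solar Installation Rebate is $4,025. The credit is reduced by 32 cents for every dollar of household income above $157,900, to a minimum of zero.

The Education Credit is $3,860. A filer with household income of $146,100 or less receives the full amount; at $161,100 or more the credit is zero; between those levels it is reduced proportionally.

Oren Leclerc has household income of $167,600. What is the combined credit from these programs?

Earned Income Credit: $167,600 is below the $169,400 cutoff, so the full $2,700 applies.
Childcare Subsidy: income exceeds $120,800 by $46,800, which is 32 full-or-partial $1,500 increments; reduction = 32 × $35 = $1,120, leaving $499.
Solar Installation Rebate: 32% of the $9,700 excess over $157,900 is $3,104; credit = $4,025 − $3,104 = $921.
Education Credit: $167,600 is at or above $161,100, so the credit is $0.
Total: $2,700 + $499 + $921 + $0 = $4,120.

$4,120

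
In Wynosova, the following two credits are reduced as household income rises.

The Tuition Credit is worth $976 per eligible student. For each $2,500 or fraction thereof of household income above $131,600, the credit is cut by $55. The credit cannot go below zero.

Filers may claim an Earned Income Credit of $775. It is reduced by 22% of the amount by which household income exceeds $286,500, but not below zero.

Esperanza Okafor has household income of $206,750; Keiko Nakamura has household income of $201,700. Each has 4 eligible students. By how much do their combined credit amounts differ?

Esperanza ($206,750): Tuition Credit: base = 4 × $976 = $3,904. income exceeds $131,600 by $75,150, which is 31 full-or-partial $2,500 increments; reduction = 31 × $55 = $1,705, leaving $2,199. Earned Income Credit: $206,750 is at or below the $286,500 threshold, so the full $775 applies. total $2,199 + $775 = $2,974
Keiko ($201,700): Tuition Credit: base = 4 × $976 = $3,904. income exceeds $131,600 by $70,100, which is 29 full-or-partial $2,500 increments; reduction = 29 × $55 = $1,595, leaving $2,309. Earned Income Credit: $201,700 is at or below the $286,500 threshold, so the full $775 applies. total $2,309 + $775 = $3,084
Difference: |$2,974 − $3,084| = $110.

$110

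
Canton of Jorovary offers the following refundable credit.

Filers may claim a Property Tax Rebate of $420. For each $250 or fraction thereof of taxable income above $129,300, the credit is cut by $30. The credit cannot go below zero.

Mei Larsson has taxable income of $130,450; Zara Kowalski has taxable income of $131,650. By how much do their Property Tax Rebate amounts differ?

$150

Mei ($130,450): Property Tax Rebate: income exceeds $129,300 by $1,150, which is 5 full-or-partial $250 increments; reduction = 5 × $30 = $150, leaving $270.
Zara ($131,650): Property Tax Rebate: income exceeds $129,300 by $2,350, which is 10 full-or-partial $250 increments; reduction = 10 × $30 = $300, leaving $120.
Difference: |$270 − $120| = $150.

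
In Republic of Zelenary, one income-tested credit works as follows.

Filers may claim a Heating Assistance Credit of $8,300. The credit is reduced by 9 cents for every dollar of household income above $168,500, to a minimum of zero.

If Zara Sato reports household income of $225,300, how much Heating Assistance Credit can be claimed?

Heating Assistance Credit: 9% of the $56,800 excess over $168,500 is $5,112; credit = $8,300 − $5,112 = $3,188.

$3,188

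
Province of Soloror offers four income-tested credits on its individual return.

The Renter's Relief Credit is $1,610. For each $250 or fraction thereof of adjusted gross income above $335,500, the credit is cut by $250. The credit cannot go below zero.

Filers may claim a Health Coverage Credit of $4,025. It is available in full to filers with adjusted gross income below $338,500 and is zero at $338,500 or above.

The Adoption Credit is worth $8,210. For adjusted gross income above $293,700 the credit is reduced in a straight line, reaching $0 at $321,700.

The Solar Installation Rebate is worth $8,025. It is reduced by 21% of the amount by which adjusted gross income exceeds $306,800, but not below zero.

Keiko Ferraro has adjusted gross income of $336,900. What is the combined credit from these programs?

$5,839

Renter's Relief Credit: income exceeds $335,500 by $1,400, which is 6 full-or-partial $250 increments; reduction = 6 × $250 = $1,500, leaving $110.
Health Coverage Credit: $336,900 is below the $338,500 cutoff, so the full $4,025 applies.
Adoption Credit: $336,900 is at or above $321,700, so the credit is $0.
Solar Installation Rebate: 21% of the $30,100 excess over $306,800 is $6,321; credit = $8,025 − $6,321 = $1,704.
Total: $110 + $4,025 + $0 + $1,704 = $5,839.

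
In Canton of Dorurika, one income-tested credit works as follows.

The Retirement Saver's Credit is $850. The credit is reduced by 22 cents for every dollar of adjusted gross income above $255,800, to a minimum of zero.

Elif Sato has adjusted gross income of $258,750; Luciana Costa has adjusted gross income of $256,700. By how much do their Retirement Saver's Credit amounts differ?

Elif ($258,750): Retirement Saver's Credit: 22% of the $2,950 excess over $255,800 is $649; credit = $850 − $649 = $201.
Luciana ($256,700): Retirement Saver's Credit: 22% of the $900 excess over $255,800 is $198; credit = $850 − $198 = $652.
Difference: |$201 − $652| = $451.

$451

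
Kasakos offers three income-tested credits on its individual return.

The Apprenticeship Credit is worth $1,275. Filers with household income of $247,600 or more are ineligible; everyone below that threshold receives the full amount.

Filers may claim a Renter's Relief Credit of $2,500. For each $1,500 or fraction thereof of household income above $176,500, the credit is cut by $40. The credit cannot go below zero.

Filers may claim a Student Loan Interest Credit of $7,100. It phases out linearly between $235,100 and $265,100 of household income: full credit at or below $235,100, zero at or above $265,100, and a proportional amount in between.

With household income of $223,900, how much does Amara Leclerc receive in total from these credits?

$9,595

Apprenticeship Credit: $223,900 is below the $247,600 cutoff, so the full $1,275 applies.
Renter's Relief Credit: income exceeds $176,500 by $47,400, which is 32 full-or-partial $1,500 increments; reduction = 32 × $40 = $1,280, leaving $1,220.
Student Loan Interest Credit: $223,900 is at or below the $235,100 threshold, so the full $7,100 applies.
Total: $1,275 + $1,220 + $7,100 = $9,595.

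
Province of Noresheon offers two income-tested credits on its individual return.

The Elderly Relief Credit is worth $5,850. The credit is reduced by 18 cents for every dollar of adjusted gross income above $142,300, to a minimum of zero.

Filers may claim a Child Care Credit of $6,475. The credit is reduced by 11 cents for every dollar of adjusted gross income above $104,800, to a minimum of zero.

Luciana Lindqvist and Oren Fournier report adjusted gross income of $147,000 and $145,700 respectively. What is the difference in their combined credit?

$377

Luciana ($147,000): Elderly Relief Credit: 18% of the $4,700 excess over $142,300 is $846; credit = $5,850 − $846 = $5,004. Child Care Credit: 11% of the $42,200 excess over $104,800 is $4,642; credit = $6,475 − $4,642 = $1,833. total $5,004 + $1,833 = $6,837
Oren ($145,700): Elderly Relief Credit: 18% of the $3,400 excess over $142,300 is $612; credit = $5,850 − $612 = $5,238. Child Care Credit: 11% of the $40,900 excess over $104,800 is $4,499; credit = $6,475 − $4,499 = $1,976. total $5,238 + $1,976 = $7,214
Difference: |$6,837 − $7,214| = $377.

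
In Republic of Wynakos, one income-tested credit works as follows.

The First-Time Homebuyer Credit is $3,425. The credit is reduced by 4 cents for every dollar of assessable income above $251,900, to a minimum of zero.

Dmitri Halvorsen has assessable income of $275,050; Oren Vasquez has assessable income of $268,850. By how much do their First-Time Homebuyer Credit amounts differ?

Dmitri ($275,050): First-Time Homebuyer Credit: 4% of the $23,150 excess over $251,900 is $926; credit = $3,425 − $926 = $2,499.
Oren ($268,850): First-Time Homebuyer Credit: 4% of the $16,950 excess over $251,900 is $678; credit = $3,425 − $678 = $2,747.
Difference: |$2,499 − $2,747| = $248.

$248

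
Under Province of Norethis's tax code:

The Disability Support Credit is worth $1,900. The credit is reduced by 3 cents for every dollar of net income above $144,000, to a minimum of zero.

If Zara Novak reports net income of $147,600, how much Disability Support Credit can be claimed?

Disability Support Credit: 3% of the $3,600 excess over $144,000 is $108; credit = $1,900 − $108 = $1,792.

$1,792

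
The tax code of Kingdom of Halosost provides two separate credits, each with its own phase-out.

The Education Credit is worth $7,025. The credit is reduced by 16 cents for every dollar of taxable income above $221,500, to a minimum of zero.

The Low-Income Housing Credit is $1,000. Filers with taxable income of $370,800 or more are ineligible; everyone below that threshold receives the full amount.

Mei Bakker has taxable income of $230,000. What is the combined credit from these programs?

Education Credit: 16% of the $8,500 excess over $221,500 is $1,360; credit = $7,025 − $1,360 = $5,665.
Low-Income Housing Credit: $230,000 is below the $370,800 cutoff, so the full $1,000 applies.
Total: $5,665 + $1,000 = $6,665.

$6,665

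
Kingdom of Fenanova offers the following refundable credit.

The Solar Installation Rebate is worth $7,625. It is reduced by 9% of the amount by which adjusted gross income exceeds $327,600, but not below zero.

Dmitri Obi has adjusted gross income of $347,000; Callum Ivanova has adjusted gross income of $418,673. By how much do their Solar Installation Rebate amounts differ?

Dmitri ($347,000): Solar Installation Rebate: 9% of the $19,400 excess over $327,600 is $1,746; credit = $7,625 − $1,746 = $5,879.
Callum ($418,673): Solar Installation Rebate: 9% of the $91,073 excess over $327,600 is $8,196.57 ≥ base, so the credit is $0.
Difference: |$5,879 − $0| = $5,879.

$5,879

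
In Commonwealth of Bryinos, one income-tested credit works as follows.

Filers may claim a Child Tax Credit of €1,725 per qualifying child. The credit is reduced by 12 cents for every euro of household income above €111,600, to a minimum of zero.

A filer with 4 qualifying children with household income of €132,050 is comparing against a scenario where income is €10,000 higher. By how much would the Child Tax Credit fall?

At €132,050 — base = 4 × €1,725 = €6,900. 12% of the €20,450 excess over €111,600 is €2,454; credit = €6,900 − €2,454 = €4,446.
At €142,050 — base = 4 × €1,725 = €6,900. 12% of the €30,450 excess over €111,600 is €3,654; credit = €6,900 − €3,654 = €3,246.
Lost: €4,446 − €3,246 = €1,200.

€1,200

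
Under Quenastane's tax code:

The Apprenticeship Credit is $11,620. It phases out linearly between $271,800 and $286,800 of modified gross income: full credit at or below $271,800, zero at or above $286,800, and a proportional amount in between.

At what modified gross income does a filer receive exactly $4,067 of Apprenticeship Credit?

$281,550

$4,067 is 4,067/11,620 of the full $11,620, so 7,553/11,620 of the $15,000 range has been used: income = $271,800 + $15,000 × 7,553/11,620 = $281,550.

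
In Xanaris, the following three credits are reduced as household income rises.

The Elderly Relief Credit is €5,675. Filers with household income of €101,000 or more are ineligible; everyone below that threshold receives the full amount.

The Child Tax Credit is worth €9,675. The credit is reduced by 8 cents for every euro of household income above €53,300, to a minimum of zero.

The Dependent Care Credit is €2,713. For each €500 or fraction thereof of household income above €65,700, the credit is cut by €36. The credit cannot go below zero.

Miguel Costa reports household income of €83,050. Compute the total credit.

€14,423

Elderly Relief Credit: €83,050 is below the €101,000 cutoff, so the full €5,675 applies.
Child Tax Credit: 8% of the €29,750 excess over €53,300 is €2,380; credit = €9,675 − €2,380 = €7,295.
Dependent Care Credit: income exceeds €65,700 by €17,350, which is 35 full-or-partial €500 increments; reduction = 35 × €36 = €1,260, leaving €1,453.
Total: €5,675 + €7,295 + €1,453 = €14,423.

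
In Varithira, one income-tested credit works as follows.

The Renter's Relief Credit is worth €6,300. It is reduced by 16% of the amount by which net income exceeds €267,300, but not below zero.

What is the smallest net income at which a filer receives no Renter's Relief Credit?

€306,675

The credit falls by 16% of each euro above €267,300, so it reaches zero when the excess is €6,300 / 16% = €39,375: income = €267,300 + €39,375 = €306,675.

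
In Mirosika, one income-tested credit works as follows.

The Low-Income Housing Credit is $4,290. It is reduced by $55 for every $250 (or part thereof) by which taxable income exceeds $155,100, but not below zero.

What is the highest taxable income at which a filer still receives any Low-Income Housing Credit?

After 77 increments the reduction is 77 × $55 = $4,235, leaving $55; one more increment wipes it out. Increment 77 ends at excess 77 × $250 = $19,250, so the highest qualifying income is $155,100 + $19,250 = $174,350.

$174,350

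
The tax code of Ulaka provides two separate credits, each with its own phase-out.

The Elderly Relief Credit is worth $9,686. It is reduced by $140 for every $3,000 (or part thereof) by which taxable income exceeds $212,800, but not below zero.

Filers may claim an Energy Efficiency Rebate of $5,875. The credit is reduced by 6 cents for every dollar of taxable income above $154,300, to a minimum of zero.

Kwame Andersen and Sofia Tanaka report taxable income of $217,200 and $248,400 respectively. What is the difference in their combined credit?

Kwame ($217,200): Elderly Relief Credit: income exceeds $212,800 by $4,400, which is 2 full-or-partial $3,000 increments; reduction = 2 × $140 = $280, leaving $9,406. Energy Efficiency Rebate: 6% of the $62,900 excess over $154,300 is $3,774; credit = $5,875 − $3,774 = $2,101. total $9,406 + $2,101 = $11,507
Sofia ($248,400): Elderly Relief Credit: income exceeds $212,800 by $35,600, which is 12 full-or-partial $3,000 increments; reduction = 12 × $140 = $1,680, leaving $8,006. Energy Efficiency Rebate: 6% of the $94,100 excess over $154,300 is $5,646; credit = $5,875 − $5,646 = $229. total $8,006 + $229 = $8,235
Difference: |$11,507 − $8,235| = $3,272.

$3,272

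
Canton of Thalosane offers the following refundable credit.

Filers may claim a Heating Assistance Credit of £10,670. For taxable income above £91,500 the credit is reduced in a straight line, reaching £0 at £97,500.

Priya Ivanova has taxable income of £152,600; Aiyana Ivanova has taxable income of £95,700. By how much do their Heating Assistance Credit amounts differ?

Priya (£152,600): Heating Assistance Credit: £152,600 is at or above £97,500, so the credit is £0.
Aiyana (£95,700): Heating Assistance Credit: £95,700 is £4,200 into a £6,000 phase-out range, leaving 1,800/6,000 of the credit: £10,670 × 1,800/6,000 = £3,201.
Difference: |£0 − £3,201| = £3,201.

£3,201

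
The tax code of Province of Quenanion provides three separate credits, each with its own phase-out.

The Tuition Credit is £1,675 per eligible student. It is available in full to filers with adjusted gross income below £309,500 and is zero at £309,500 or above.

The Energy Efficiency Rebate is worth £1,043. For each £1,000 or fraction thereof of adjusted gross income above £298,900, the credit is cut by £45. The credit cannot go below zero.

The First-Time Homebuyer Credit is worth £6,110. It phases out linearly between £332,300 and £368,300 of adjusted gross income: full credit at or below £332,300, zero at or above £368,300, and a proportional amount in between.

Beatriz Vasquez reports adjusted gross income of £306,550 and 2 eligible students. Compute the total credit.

Tuition Credit: base = 2 × £1,675 = £3,350. £306,550 is below the £309,500 cutoff, so the full £3,350 applies.
Energy Efficiency Rebate: income exceeds £298,900 by £7,650, which is 8 full-or-partial £1,000 increments; reduction = 8 × £45 = £360, leaving £683.
First-Time Homebuyer Credit: £306,550 is at or below the £332,300 threshold, so the full £6,110 applies.
Total: £3,350 + £683 + £6,110 = £10,143.

£10,143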